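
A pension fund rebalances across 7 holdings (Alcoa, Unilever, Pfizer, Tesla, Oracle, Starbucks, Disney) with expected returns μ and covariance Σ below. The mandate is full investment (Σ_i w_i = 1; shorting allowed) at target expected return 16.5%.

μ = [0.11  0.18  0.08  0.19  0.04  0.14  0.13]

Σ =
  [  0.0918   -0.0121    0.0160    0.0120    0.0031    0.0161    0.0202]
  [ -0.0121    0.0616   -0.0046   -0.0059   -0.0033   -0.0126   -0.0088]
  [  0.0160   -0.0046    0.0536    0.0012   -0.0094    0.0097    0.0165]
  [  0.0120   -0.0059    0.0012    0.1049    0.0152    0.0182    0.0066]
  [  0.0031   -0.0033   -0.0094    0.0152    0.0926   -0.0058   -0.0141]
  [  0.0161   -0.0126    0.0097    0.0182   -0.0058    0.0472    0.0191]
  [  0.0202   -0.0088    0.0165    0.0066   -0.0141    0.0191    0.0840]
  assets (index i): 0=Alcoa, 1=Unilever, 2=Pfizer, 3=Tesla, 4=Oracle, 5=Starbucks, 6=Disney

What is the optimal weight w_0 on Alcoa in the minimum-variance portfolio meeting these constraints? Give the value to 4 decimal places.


g=Σ⁻¹μ = [0.6543  4.0036  0.9252  1.2890  0.7657  2.8071  1.0169]
h=Σ⁻¹𝟙 = [5.1729  24.8003  15.7506  4.0539  14.8805  19.9073  7.8178]
a=μᵀg=1.667381  b=𝟙ᵀg=11.461911  c=𝟙ᵀh=92.383273  D=ac−b²=22.662659
λ₁=(c·0.165−b)/D = (92.383273·0.165−11.461911)/22.662659 = 0.166853
λ₂=(a−b·0.165)/D = (1.667381−11.461911·0.165)/22.662659 = -0.009877
w* = 0.166853·g + -0.009877·h:
  w_0 = 0.166853·0.6543 + -0.009877·5.1729 = 0.0581  (Alcoa)
  w_1 = 0.166853·4.0036 + -0.009877·24.8003 = 0.4231  (Unilever)
  w_2 = 0.166853·0.9252 + -0.009877·15.7506 = -0.0012  (Pfizer)
  w_3 = 0.166853·1.2890 + -0.009877·4.0539 = 0.1750  (Tesla)
  w_4 = 0.166853·0.7657 + -0.009877·14.8805 = -0.0192  (Oracle)
  w_5 = 0.166853·2.8071 + -0.009877·19.9073 = 0.2717  (Starbucks)
  w_6 = 0.166853·1.0169 + -0.009877·7.8178 = 0.0925  (Disney)
Σw_i=1.0000  μᵀw=0.1650
σ²=wᵀΣw=λ₁·μ_p+λ₂ = 0.166853·0.165 + -0.009877 = 0.017654 ≈ 0.0177

0.0581


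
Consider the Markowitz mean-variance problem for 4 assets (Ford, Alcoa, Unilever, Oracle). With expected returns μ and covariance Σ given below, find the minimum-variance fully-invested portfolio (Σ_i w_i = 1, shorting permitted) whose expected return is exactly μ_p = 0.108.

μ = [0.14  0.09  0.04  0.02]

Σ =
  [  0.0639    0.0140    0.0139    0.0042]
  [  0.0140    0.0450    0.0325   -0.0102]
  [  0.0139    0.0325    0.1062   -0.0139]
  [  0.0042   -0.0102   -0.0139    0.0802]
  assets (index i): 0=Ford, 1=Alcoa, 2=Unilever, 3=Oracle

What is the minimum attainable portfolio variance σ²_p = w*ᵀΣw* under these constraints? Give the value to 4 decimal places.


0.0286

p=Σ⁻¹μ = [1.8655  1.7525  -0.3630  0.3116]
q=Σ⁻¹𝟙 = [9.4241  19.7559  4.1268  15.2031]
a=μᵀp=0.410597  b=𝟙ᵀp=3.566541  c=𝟙ᵀq=48.509896  D=ac−b²=7.197812
λ₁=(c·0.108−b)/D = (48.509896·0.108−3.566541)/7.197812 = 0.232366
λ₂=(a−b·0.108)/D = (0.410597−3.566541·0.108)/7.197812 = 0.003530
w* = 0.232366·p + 0.003530·q:
  w_0 = 0.232366·1.8655 + 0.003530·9.4241 = 0.4667  (Ford)
  w_1 = 0.232366·1.7525 + 0.003530·19.7559 = 0.4770  (Alcoa)
  w_2 = 0.232366·-0.3630 + 0.003530·4.1268 = -0.0698  (Unilever)
  w_3 = 0.232366·0.3116 + 0.003530·15.2031 = 0.1261  (Oracle)
Σw_i=1.0000  μᵀw=0.1080
σ²=wᵀΣw=λ₁·μ_p+λ₂ = 0.232366·0.108 + 0.003530 = 0.028626 ≈ 0.0286


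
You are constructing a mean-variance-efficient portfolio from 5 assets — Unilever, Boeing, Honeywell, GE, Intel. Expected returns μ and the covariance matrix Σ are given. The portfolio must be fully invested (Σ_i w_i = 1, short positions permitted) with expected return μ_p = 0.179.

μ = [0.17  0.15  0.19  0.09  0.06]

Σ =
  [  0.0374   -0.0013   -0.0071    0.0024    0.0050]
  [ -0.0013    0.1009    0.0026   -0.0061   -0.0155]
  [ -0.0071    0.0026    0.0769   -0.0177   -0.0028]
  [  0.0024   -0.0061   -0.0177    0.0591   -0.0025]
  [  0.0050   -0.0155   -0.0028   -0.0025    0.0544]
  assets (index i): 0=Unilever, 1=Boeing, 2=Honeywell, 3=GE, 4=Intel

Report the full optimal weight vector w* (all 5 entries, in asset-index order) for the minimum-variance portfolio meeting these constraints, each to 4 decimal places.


0.5476  0.1181  0.3485  0.0943  -0.1085

p=Σ⁻¹μ = [4.9114  1.8455  3.5213  2.6311  1.4795]
q=Σ⁻¹𝟙 = [26.7525  14.6273  21.4829  24.7225  22.3331]
a=μᵀp=2.106377  b=𝟙ᵀp=14.388776  c=𝟙ᵀq=109.918242  D=ac−b²=24.492369
λ₁=(c·0.179−b)/D = (109.918242·0.179−14.388776)/24.492369 = 0.215846
λ₂=(a−b·0.179)/D = (2.106377−14.388776·0.179)/24.492369 = -0.019158
w* = 0.215846·p + -0.019158·q:
  w_0 = 0.215846·4.9114 + -0.019158·26.7525 = 0.5476  (Unilever)
  w_1 = 0.215846·1.8455 + -0.019158·14.6273 = 0.1181  (Boeing)
  w_2 = 0.215846·3.5213 + -0.019158·21.4829 = 0.3485  (Honeywell)
  w_3 = 0.215846·2.6311 + -0.019158·24.7225 = 0.0943  (GE)
  w_4 = 0.215846·1.4795 + -0.019158·22.3331 = -0.1085  (Intel)
Σw_i=1.0000  μᵀw=0.1790
σ²=wᵀΣw=λ₁·μ_p+λ₂ = 0.215846·0.179 + -0.019158 = 0.019479 ≈ 0.0195


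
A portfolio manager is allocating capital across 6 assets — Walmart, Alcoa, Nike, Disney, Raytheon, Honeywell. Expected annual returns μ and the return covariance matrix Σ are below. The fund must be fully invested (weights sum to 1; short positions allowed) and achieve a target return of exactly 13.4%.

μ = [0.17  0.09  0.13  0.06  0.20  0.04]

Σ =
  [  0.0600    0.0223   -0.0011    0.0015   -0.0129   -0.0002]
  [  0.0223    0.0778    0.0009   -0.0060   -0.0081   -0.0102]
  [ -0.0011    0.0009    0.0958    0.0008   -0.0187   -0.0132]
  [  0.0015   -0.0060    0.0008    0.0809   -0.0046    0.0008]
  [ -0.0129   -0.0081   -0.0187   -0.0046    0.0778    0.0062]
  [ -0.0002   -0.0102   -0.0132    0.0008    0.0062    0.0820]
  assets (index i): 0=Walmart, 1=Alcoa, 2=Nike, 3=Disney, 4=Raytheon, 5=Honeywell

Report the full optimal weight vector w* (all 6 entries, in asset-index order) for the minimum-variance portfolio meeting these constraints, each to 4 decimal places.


u=Σ⁻¹μ = [3.3956  0.7026  2.2005  0.9152  3.7384  0.6461]
v=Σ⁻¹𝟙 = [16.1796  13.1760  16.4290  13.8944  20.4963  14.8329]
a=μᵀu=1.754982  b=𝟙ᵀu=11.598392  c=𝟙ᵀv=95.008310  D=ac−b²=32.215199
λ₁=(c·0.134−b)/D = (95.008310·0.134−11.598392)/32.215199 = 0.035161
λ₂=(a−b·0.134)/D = (1.754982−11.598392·0.134)/32.215199 = 0.006233
w* = 0.035161·u + 0.006233·v:
  w_0 = 0.035161·3.3956 + 0.006233·16.1796 = 0.2202  (Walmart)
  w_1 = 0.035161·0.7026 + 0.006233·13.1760 = 0.1068  (Alcoa)
  w_2 = 0.035161·2.2005 + 0.006233·16.4290 = 0.1798  (Nike)
  w_3 = 0.035161·0.9152 + 0.006233·13.8944 = 0.1188  (Disney)
  w_4 = 0.035161·3.7384 + 0.006233·20.4963 = 0.2592  (Raytheon)
  w_5 = 0.035161·0.6461 + 0.006233·14.8329 = 0.1152  (Honeywell)
Σw_i=1.0000  μᵀw=0.1340
σ²=wᵀΣw=λ₁·μ_p+λ₂ = 0.035161·0.134 + 0.006233 = 0.010945 ≈ 0.0109

0.2202  0.1068  0.1798  0.1188  0.2592  0.1152


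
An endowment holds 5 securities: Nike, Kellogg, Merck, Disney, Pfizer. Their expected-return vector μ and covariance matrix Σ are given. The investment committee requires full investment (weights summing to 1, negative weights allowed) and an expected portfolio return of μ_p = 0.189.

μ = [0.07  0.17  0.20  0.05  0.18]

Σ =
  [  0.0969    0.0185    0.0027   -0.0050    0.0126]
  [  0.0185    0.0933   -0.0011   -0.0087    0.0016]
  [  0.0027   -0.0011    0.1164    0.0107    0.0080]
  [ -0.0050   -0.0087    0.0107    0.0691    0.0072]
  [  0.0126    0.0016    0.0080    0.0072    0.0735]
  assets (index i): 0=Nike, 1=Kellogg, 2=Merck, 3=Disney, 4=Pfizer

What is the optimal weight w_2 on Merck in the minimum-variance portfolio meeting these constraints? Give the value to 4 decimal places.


0.3007

u=Σ⁻¹μ = [0.0711  1.8348  1.5386  0.4943  2.1810]
v=Σ⁻¹𝟙 = [7.5838  10.4526  6.5153  14.2890  9.9689]
a=μᵀu=1.041896  b=𝟙ᵀu=6.119726  c=𝟙ᵀv=48.809612  D=ac−b²=13.403516
λ₁=(c·0.189−b)/D = (48.809612·0.189−6.119726)/13.403516 = 0.231677
λ₂=(a−b·0.189)/D = (1.041896−6.119726·0.189)/13.403516 = -0.008560
w* = 0.231677·u + -0.008560·v:
  w_0 = 0.231677·0.0711 + -0.008560·7.5838 = -0.0484  (Nike)
  w_1 = 0.231677·1.8348 + -0.008560·10.4526 = 0.3356  (Kellogg)
  w_2 = 0.231677·1.5386 + -0.008560·6.5153 = 0.3007  (Merck)
  w_3 = 0.231677·0.4943 + -0.008560·14.2890 = -0.0078  (Disney)
  w_4 = 0.231677·2.1810 + -0.008560·9.9689 = 0.4199  (Pfizer)
Σw_i=1.0000  μᵀw=0.1890
σ²=wᵀΣw=λ₁·μ_p+λ₂ = 0.231677·0.189 + -0.008560 = 0.035227 ≈ 0.0352


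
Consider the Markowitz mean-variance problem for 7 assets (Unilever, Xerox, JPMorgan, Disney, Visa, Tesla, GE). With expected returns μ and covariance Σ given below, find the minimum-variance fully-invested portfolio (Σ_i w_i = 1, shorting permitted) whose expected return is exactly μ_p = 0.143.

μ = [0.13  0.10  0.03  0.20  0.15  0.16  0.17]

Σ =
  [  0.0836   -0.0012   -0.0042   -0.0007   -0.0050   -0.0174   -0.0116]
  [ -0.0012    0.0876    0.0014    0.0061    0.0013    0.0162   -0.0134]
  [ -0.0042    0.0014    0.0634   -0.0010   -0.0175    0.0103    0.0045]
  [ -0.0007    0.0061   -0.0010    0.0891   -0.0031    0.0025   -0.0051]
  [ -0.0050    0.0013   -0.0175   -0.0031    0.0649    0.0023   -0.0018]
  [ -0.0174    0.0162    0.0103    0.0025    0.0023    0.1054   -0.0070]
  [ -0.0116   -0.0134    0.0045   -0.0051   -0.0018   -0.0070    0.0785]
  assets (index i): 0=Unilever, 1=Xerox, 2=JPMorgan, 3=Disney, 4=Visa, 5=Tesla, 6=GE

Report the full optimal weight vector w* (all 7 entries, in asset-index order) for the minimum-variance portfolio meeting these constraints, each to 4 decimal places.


0.1736  0.0811  0.0985  0.1477  0.1968  0.1085  0.1937

p=Σ⁻¹μ = [2.6049  1.0915  0.9511  2.4272  2.8847  1.7703  3.0640]
q=Σ⁻¹𝟙 = [19.1397  11.2419  20.4956  12.4283  22.9591  9.3480  18.4787]
a=μᵀp=2.198606  b=𝟙ᵀp=14.793804  c=𝟙ᵀq=114.091313  D=ac−b²=31.985152
λ₁=(c·0.143−b)/D = (114.091313·0.143−14.793804)/31.985152 = 0.047561
λ₂=(a−b·0.143)/D = (2.198606−14.793804·0.143)/31.985152 = 0.002598
w* = 0.047561·p + 0.002598·q:
  w_0 = 0.047561·2.6049 + 0.002598·19.1397 = 0.1736  (Unilever)
  w_1 = 0.047561·1.0915 + 0.002598·11.2419 = 0.0811  (Xerox)
  w_2 = 0.047561·0.9511 + 0.002598·20.4956 = 0.0985  (JPMorgan)
  w_3 = 0.047561·2.4272 + 0.002598·12.4283 = 0.1477  (Disney)
  w_4 = 0.047561·2.8847 + 0.002598·22.9591 = 0.1968  (Visa)
  w_5 = 0.047561·1.7703 + 0.002598·9.3480 = 0.1085  (Tesla)
  w_6 = 0.047561·3.0640 + 0.002598·18.4787 = 0.1937  (GE)
Σw_i=1.0000  μᵀw=0.1430
σ²=wᵀΣw=λ₁·μ_p+λ₂ = 0.047561·0.143 + 0.002598 = 0.009399 ≈ 0.0094


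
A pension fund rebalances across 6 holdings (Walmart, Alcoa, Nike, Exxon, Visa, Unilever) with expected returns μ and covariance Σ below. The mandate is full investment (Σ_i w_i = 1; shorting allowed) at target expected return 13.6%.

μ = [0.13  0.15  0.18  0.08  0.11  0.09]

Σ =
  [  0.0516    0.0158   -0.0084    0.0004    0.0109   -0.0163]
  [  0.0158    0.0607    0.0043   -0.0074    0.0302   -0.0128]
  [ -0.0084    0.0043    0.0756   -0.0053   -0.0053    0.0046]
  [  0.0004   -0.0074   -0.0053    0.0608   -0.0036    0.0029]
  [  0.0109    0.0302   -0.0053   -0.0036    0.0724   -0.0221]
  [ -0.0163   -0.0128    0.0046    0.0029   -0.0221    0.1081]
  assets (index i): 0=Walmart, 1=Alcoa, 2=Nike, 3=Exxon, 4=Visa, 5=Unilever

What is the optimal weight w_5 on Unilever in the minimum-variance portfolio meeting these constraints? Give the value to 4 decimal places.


0.1111

u=Σ⁻¹μ = [2.7078  1.4866  2.7125  1.7166  1.2358  1.5081]
v=Σ⁻¹𝟙 = [21.1830  8.3655  16.4842  18.8662  13.8768  15.0648]
a=μᵀu=1.472243  b=𝟙ᵀu=11.367352  c=𝟙ᵀv=93.840540  D=ac−b²=8.939395
λ₁=(c·0.136−b)/D = (93.840540·0.136−11.367352)/8.939395 = 0.156047
λ₂=(a−b·0.136)/D = (1.472243−11.367352·0.136)/8.939395 = -0.008246
w* = 0.156047·u + -0.008246·v:
  w_0 = 0.156047·2.7078 + -0.008246·21.1830 = 0.2479  (Walmart)
  w_1 = 0.156047·1.4866 + -0.008246·8.3655 = 0.1630  (Alcoa)
  w_2 = 0.156047·2.7125 + -0.008246·16.4842 = 0.2873  (Nike)
  w_3 = 0.156047·1.7166 + -0.008246·18.8662 = 0.1123  (Exxon)
  w_4 = 0.156047·1.2358 + -0.008246·13.8768 = 0.0784  (Visa)
  w_5 = 0.156047·1.5081 + -0.008246·15.0648 = 0.1111  (Unilever)
Σw_i=1.0000  μᵀw=0.1360
σ²=wᵀΣw=λ₁·μ_p+λ₂ = 0.156047·0.136 + -0.008246 = 0.012976 ≈ 0.0130


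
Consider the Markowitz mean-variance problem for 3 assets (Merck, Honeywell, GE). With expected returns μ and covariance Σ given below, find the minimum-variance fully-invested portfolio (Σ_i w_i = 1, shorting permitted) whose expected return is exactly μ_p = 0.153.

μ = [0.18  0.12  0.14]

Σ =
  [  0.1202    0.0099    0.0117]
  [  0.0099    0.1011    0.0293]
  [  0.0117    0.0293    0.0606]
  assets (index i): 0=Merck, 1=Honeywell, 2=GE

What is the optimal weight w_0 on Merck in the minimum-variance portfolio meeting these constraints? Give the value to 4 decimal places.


0.3849

x=Σ⁻¹μ = [1.2776  0.5394  1.8028]
y=Σ⁻¹𝟙 = [6.6397  5.6173  12.5038]
a=μᵀx=0.547082  b=𝟙ᵀx=3.619752  c=𝟙ᵀy=24.760776  D=ac−b²=0.443568
λ₁=(c·0.153−b)/D = (24.760776·0.153−3.619752)/0.443568 = 0.380204
λ₂=(a−b·0.153)/D = (0.547082−3.619752·0.153)/0.443568 = -0.015195
w* = 0.380204·x + -0.015195·y:
  w_0 = 0.380204·1.2776 + -0.015195·6.6397 = 0.3849  (Merck)
  w_1 = 0.380204·0.5394 + -0.015195·5.6173 = 0.1197  (Honeywell)
  w_2 = 0.380204·1.8028 + -0.015195·12.5038 = 0.4954  (GE)
Σw_i=1.0000  μᵀw=0.1530
σ²=wᵀΣw=λ₁·μ_p+λ₂ = 0.380204·0.153 + -0.015195 = 0.042976 ≈ 0.0430


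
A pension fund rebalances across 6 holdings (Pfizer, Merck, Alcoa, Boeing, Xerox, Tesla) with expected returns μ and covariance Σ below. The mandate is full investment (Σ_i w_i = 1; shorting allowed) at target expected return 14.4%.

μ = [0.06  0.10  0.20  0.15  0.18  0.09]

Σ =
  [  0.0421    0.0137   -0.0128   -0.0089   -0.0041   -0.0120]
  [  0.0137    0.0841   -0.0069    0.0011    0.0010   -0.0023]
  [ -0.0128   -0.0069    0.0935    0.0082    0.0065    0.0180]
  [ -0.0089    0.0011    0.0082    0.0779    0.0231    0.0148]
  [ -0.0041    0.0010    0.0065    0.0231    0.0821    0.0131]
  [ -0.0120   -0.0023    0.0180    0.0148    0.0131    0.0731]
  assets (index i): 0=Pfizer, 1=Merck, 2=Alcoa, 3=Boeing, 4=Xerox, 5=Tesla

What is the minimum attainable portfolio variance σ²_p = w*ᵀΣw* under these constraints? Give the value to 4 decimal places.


x=Σ⁻¹μ = [2.3840  0.9583  2.1979  1.3591  1.6574  0.5393]
y=Σ⁻¹𝟙 = [31.3076  7.8672  11.6671  10.3529  7.7844  12.7029]
a=μᵀx=1.229178  b=𝟙ᵀx=9.095987  c=𝟙ᵀy=81.682095  D=ac−b²=17.664816
λ₁=(c·0.144−b)/D = (81.682095·0.144−9.095987)/17.664816 = 0.150935
λ₂=(a−b·0.144)/D = (1.229178−9.095987·0.144)/17.664816 = -0.004565
w* = 0.150935·x + -0.004565·y:
  w_0 = 0.150935·2.3840 + -0.004565·31.3076 = 0.2169  (Pfizer)
  w_1 = 0.150935·0.9583 + -0.004565·7.8672 = 0.1087  (Merck)
  w_2 = 0.150935·2.1979 + -0.004565·11.6671 = 0.2785  (Alcoa)
  w_3 = 0.150935·1.3591 + -0.004565·10.3529 = 0.1579  (Boeing)
  w_4 = 0.150935·1.6574 + -0.004565·7.7844 = 0.2146  (Xerox)
  w_5 = 0.150935·0.5393 + -0.004565·12.7029 = 0.0234  (Tesla)
Σw_i=1.0000  μᵀw=0.1440
σ²=wᵀΣw=λ₁·μ_p+λ₂ = 0.150935·0.144 + -0.004565 = 0.017169 ≈ 0.0172

0.0172


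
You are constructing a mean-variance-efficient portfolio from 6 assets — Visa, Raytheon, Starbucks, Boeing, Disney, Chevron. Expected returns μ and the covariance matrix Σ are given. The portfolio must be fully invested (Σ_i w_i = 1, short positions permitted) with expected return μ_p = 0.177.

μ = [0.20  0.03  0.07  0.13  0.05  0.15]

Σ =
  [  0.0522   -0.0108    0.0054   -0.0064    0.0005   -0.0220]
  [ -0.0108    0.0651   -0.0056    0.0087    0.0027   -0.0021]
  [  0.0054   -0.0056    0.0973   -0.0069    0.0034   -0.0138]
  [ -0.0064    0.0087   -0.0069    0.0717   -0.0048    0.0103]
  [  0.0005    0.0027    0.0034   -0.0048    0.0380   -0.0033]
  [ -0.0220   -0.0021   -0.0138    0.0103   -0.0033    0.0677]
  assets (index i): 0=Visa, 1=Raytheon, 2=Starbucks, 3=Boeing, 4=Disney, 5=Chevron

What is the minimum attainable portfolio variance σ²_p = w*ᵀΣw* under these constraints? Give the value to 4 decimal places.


0.0166

u=Σ⁻¹μ = [5.9928  1.3831  1.1384  1.7891  1.6315  4.2454]
v=Σ⁻¹𝟙 = [35.6093  20.4161  13.5990  13.6250  27.4204  29.0118]
a=μᵀu=2.270705  b=𝟙ᵀu=16.180308  c=𝟙ᵀv=139.681533  D=ac−b²=55.373245
λ₁=(c·0.177−b)/D = (139.681533·0.177−16.180308)/55.373245 = 0.154286
λ₂=(a−b·0.177)/D = (2.270705−16.180308·0.177)/55.373245 = -0.010713
w* = 0.154286·u + -0.010713·v:
  w_0 = 0.154286·5.9928 + -0.010713·35.6093 = 0.5431  (Visa)
  w_1 = 0.154286·1.3831 + -0.010713·20.4161 = -0.0053  (Raytheon)
  w_2 = 0.154286·1.1384 + -0.010713·13.5990 = 0.0300  (Starbucks)
  w_3 = 0.154286·1.7891 + -0.010713·13.6250 = 0.1301  (Boeing)
  w_4 = 0.154286·1.6315 + -0.010713·27.4204 = -0.0420  (Disney)
  w_5 = 0.154286·4.2454 + -0.010713·29.0118 = 0.3442  (Chevron)
Σw_i=1.0000  μᵀw=0.1770
σ²=wᵀΣw=λ₁·μ_p+λ₂ = 0.154286·0.177 + -0.010713 = 0.016596 ≈ 0.0166


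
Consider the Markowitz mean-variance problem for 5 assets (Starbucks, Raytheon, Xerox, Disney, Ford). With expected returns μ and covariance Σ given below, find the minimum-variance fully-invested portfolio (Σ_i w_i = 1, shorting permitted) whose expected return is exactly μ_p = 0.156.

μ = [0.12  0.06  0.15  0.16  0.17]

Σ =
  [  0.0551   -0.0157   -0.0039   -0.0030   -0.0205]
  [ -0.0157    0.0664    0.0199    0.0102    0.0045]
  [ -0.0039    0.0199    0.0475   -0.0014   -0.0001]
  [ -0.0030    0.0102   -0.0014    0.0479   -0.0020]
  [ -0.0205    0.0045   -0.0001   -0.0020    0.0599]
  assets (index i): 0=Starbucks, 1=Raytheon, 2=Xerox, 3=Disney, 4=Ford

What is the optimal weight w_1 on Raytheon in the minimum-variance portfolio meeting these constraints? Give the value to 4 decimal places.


p=Σ⁻¹μ = [4.2804  -0.0881  3.6711  3.9201  4.4466]
q=Σ⁻¹𝟙 = [34.7749  12.0728  19.5655  22.2443  28.4642]
a=μᵀp=2.442174  b=𝟙ᵀp=16.230177  c=𝟙ᵀq=117.121632  D=ac−b²=22.612734
λ₁=(c·0.156−b)/D = (117.121632·0.156−16.230177)/22.612734 = 0.090250
λ₂=(a−b·0.156)/D = (2.442174−16.230177·0.156)/22.612734 = -0.003968
w* = 0.090250·p + -0.003968·q:
  w_0 = 0.090250·4.2804 + -0.003968·34.7749 = 0.2483  (Starbucks)
  w_1 = 0.090250·-0.0881 + -0.003968·12.0728 = -0.0559  (Raytheon)
  w_2 = 0.090250·3.6711 + -0.003968·19.5655 = 0.2537  (Xerox)
  w_3 = 0.090250·3.9201 + -0.003968·22.2443 = 0.2655  (Disney)
  w_4 = 0.090250·4.4466 + -0.003968·28.4642 = 0.2884  (Ford)
Σw_i=1.0000  μᵀw=0.1560
σ²=wᵀΣw=λ₁·μ_p+λ₂ = 0.090250·0.156 + -0.003968 = 0.010111 ≈ 0.0101

-0.0559


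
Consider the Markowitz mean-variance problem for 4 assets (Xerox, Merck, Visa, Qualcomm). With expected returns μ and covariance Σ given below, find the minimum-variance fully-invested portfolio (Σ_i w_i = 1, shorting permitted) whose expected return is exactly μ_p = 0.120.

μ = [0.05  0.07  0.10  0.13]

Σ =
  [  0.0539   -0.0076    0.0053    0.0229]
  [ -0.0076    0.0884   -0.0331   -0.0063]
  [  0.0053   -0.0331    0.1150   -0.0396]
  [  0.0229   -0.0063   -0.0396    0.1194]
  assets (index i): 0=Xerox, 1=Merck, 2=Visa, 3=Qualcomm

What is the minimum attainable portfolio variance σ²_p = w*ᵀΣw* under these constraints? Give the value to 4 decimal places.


0.0313

g=Σ⁻¹μ = [0.2127  1.6692  1.9546  1.7843]
h=Σ⁻¹𝟙 = [14.1814  20.2901  18.2866  12.7908]
a=μᵀg=0.554903  b=𝟙ᵀg=5.620842  c=𝟙ᵀh=65.548906  D=ac−b²=4.779383
λ₁=(c·0.120−b)/D = (65.548906·0.120−5.620842)/4.779383 = 0.469731
λ₂=(a−b·0.120)/D = (0.554903−5.620842·0.120)/4.779383 = -0.025024
w* = 0.469731·g + -0.025024·h:
  w_0 = 0.469731·0.2127 + -0.025024·14.1814 = -0.2550  (Xerox)
  w_1 = 0.469731·1.6692 + -0.025024·20.2901 = 0.2763  (Merck)
  w_2 = 0.469731·1.9546 + -0.025024·18.2866 = 0.4605  (Visa)
  w_3 = 0.469731·1.7843 + -0.025024·12.7908 = 0.5181  (Qualcomm)
Σw_i=1.0000  μᵀw=0.1200
σ²=wᵀΣw=λ₁·μ_p+λ₂ = 0.469731·0.120 + -0.025024 = 0.031344 ≈ 0.0313


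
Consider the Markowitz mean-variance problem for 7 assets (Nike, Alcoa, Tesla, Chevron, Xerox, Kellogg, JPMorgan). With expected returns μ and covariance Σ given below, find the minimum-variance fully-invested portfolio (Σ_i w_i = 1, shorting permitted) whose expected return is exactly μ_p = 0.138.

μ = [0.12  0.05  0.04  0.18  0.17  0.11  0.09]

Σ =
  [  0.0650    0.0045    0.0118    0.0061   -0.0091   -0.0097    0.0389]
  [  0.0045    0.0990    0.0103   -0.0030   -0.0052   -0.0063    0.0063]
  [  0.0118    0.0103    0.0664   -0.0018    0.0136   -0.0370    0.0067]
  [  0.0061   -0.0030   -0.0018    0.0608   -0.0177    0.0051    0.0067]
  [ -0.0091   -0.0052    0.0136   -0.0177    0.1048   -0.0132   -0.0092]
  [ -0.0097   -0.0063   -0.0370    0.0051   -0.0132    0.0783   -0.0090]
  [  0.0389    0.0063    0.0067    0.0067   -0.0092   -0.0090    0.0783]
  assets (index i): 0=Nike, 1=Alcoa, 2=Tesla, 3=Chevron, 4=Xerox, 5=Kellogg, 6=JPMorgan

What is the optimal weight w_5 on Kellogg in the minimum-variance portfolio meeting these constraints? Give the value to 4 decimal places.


g=Σ⁻¹μ = [1.7632  0.6797  1.0669  3.3481  2.5817  2.4482  0.4257]
h=Σ⁻¹𝟙 = [9.9223  9.7324  24.2655  17.7001  15.0805  28.6199  8.5295]
a=μᵀg=1.637405  b=𝟙ᵀg=12.313460  c=𝟙ᵀh=113.850165  D=ac−b²=34.797520
λ₁=(c·0.138−b)/D = (113.850165·0.138−12.313460)/34.797520 = 0.097647
λ₂=(a−b·0.138)/D = (1.637405−12.313460·0.138)/34.797520 = -0.001777
w* = 0.097647·g + -0.001777·h:
  w_0 = 0.097647·1.7632 + -0.001777·9.9223 = 0.1545  (Nike)
  w_1 = 0.097647·0.6797 + -0.001777·9.7324 = 0.0491  (Alcoa)
  w_2 = 0.097647·1.0669 + -0.001777·24.2655 = 0.0610  (Tesla)
  w_3 = 0.097647·3.3481 + -0.001777·17.7001 = 0.2955  (Chevron)
  w_4 = 0.097647·2.5817 + -0.001777·15.0805 = 0.2253  (Xerox)
  w_5 = 0.097647·2.4482 + -0.001777·28.6199 = 0.1882  (Kellogg)
  w_6 = 0.097647·0.4257 + -0.001777·8.5295 = 0.0264  (JPMorgan)
Σw_i=1.0000  μᵀw=0.1380
σ²=wᵀΣw=λ₁·μ_p+λ₂ = 0.097647·0.138 + -0.001777 = 0.011698 ≈ 0.0117

0.1882


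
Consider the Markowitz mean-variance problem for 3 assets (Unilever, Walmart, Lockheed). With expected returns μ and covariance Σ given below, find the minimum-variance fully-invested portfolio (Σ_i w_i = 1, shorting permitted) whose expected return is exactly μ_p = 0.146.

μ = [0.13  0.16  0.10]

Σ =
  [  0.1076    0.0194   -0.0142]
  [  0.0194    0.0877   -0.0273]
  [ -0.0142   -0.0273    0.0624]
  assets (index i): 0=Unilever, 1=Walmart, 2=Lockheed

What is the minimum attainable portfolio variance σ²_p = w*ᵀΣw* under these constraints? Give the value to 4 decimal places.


0.0432

x=Σ⁻¹μ = [1.1491  2.4895  2.9532]
y=Σ⁻¹𝟙 = [9.5748  17.3086  25.7770]
a=μᵀx=0.843023  b=𝟙ᵀx=6.591796  c=𝟙ᵀy=52.660381  D=ac−b²=0.942120
λ₁=(c·0.146−b)/D = (52.660381·0.146−6.591796)/0.942120 = 1.163991
λ₂=(a−b·0.146)/D = (0.843023−6.591796·0.146)/0.942120 = -0.126714
w* = 1.163991·x + -0.126714·y:
  w_0 = 1.163991·1.1491 + -0.126714·9.5748 = 0.1242  (Unilever)
  w_1 = 1.163991·2.4895 + -0.126714·17.3086 = 0.7045  (Walmart)
  w_2 = 1.163991·2.9532 + -0.126714·25.7770 = 0.1712  (Lockheed)
Σw_i=1.0000  μᵀw=0.1460
σ²=wᵀΣw=λ₁·μ_p+λ₂ = 1.163991·0.146 + -0.126714 = 0.043229 ≈ 0.0432


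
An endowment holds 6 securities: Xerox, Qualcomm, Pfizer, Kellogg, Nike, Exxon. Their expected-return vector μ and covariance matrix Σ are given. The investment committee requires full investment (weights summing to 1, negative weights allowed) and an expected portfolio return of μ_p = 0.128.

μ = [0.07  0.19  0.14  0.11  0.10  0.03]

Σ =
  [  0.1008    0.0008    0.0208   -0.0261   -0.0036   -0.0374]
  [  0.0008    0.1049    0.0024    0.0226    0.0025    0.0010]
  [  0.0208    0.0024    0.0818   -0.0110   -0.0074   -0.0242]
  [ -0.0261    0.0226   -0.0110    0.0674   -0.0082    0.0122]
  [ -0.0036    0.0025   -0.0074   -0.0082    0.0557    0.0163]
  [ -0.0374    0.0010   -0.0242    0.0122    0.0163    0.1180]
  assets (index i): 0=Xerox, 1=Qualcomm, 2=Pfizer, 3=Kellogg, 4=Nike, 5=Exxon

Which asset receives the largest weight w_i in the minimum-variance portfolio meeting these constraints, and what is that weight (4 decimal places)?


Nike (0.2589)

u=Σ⁻¹μ = [1.0779  1.2331  2.0342  2.1585  2.2610  0.4671]
v=Σ⁻¹𝟙 = [17.9182  3.3028  16.2426  23.6925  21.0690  12.0969]
a=μᵀu=1.072077  b=𝟙ᵀu=9.231760  c=𝟙ᵀv=94.322111  D=ac−b²=15.895200
λ₁=(c·0.128−b)/D = (94.322111·0.128−9.231760)/15.895200 = 0.178763
λ₂=(a−b·0.128)/D = (1.072077−9.231760·0.128)/15.895200 = -0.006894
w* = 0.178763·u + -0.006894·v:
  w_0 = 0.178763·1.0779 + -0.006894·17.9182 = 0.0691  (Xerox)
  w_1 = 0.178763·1.2331 + -0.006894·3.3028 = 0.1977  (Qualcomm)
  w_2 = 0.178763·2.0342 + -0.006894·16.2426 = 0.2517  (Pfizer)
  w_3 = 0.178763·2.1585 + -0.006894·23.6925 = 0.2225  (Kellogg)
  w_4 = 0.178763·2.2610 + -0.006894·21.0690 = 0.2589  (Nike)
  w_5 = 0.178763·0.4671 + -0.006894·12.0969 = 0.0001  (Exxon)
Σw_i=1.0000  μᵀw=0.1280
σ²=wᵀΣw=λ₁·μ_p+λ₂ = 0.178763·0.128 + -0.006894 = 0.015987 ≈ 0.0160


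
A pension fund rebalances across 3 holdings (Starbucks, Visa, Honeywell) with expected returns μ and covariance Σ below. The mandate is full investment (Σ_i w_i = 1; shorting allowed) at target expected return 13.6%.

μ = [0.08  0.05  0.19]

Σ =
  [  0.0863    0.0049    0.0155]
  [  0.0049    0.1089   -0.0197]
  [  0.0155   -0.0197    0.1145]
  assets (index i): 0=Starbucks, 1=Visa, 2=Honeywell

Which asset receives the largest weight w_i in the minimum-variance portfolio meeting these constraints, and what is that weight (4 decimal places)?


Honeywell (0.5746)

p=Σ⁻¹μ = [0.5779  0.7423  1.7089]
q=Σ⁻¹𝟙 = [9.3304  10.4392  9.2667]
a=μᵀp=0.408032  b=𝟙ᵀp=3.029059  c=𝟙ᵀq=29.036313  D=ac−b²=2.672532
λ₁=(c·0.136−b)/D = (29.036313·0.136−3.029059)/2.672532 = 0.344198
λ₂=(a−b·0.136)/D = (0.408032−3.029059·0.136)/2.672532 = -0.001467
w* = 0.344198·p + -0.001467·q:
  w_0 = 0.344198·0.5779 + -0.001467·9.3304 = 0.1852  (Starbucks)
  w_1 = 0.344198·0.7423 + -0.001467·10.4392 = 0.2402  (Visa)
  w_2 = 0.344198·1.7089 + -0.001467·9.2667 = 0.5746  (Honeywell)
Σw_i=1.0000  μᵀw=0.1360
σ²=wᵀΣw=λ₁·μ_p+λ₂ = 0.344198·0.136 + -0.001467 = 0.045344 ≈ 0.0453


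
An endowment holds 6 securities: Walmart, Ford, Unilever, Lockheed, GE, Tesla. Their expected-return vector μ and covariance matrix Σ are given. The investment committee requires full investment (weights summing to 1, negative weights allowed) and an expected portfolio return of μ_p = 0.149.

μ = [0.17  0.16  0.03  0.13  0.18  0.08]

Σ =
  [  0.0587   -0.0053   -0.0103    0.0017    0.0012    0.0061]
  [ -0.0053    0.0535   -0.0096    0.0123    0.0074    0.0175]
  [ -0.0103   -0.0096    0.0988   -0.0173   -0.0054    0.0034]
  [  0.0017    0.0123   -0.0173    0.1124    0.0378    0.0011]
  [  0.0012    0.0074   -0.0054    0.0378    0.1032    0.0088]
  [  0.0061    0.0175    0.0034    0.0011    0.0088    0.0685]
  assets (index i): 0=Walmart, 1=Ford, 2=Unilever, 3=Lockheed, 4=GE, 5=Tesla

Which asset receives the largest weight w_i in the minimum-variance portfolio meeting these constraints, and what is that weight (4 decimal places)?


Walmart (0.3501)

p=Σ⁻¹μ = [3.3757  3.3050  1.1397  0.4578  1.3785  -0.2181]
q=Σ⁻¹𝟙 = [20.4892  19.0491  15.4106  6.8458  5.8491  6.2811]
a=μᵀp=1.427056  b=𝟙ᵀp=9.438625  c=𝟙ᵀq=73.924993  D=ac−b²=16.407444
λ₁=(c·0.149−b)/D = (73.924993·0.149−9.438625)/16.407444 = 0.096066
λ₂=(a−b·0.149)/D = (1.427056−9.438625·0.149)/16.407444 = 0.001262
w* = 0.096066·p + 0.001262·q:
  w_0 = 0.096066·3.3757 + 0.001262·20.4892 = 0.3501  (Walmart)
  w_1 = 0.096066·3.3050 + 0.001262·19.0491 = 0.3415  (Ford)
  w_2 = 0.096066·1.1397 + 0.001262·15.4106 = 0.1289  (Unilever)
  w_3 = 0.096066·0.4578 + 0.001262·6.8458 = 0.0526  (Lockheed)
  w_4 = 0.096066·1.3785 + 0.001262·5.8491 = 0.1398  (GE)
  w_5 = 0.096066·-0.2181 + 0.001262·6.2811 = -0.0130  (Tesla)
Σw_i=1.0000  μᵀw=0.1490
σ²=wᵀΣw=λ₁·μ_p+λ₂ = 0.096066·0.149 + 0.001262 = 0.015576 ≈ 0.0156


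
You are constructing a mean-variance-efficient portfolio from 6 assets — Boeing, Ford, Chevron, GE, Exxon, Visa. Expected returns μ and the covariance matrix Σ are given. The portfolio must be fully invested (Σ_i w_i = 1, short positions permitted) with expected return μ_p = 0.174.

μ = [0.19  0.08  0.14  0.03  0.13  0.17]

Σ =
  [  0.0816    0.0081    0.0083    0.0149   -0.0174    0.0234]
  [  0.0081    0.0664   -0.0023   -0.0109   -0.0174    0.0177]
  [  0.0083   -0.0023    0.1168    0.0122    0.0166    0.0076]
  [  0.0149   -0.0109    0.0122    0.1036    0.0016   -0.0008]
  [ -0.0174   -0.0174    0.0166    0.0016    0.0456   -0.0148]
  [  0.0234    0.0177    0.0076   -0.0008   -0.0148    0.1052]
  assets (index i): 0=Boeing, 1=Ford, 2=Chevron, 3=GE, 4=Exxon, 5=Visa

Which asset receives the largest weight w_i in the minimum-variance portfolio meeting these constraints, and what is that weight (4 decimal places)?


x=Σ⁻¹μ = [2.7925  1.8046  0.2430  -0.0168  4.9623  1.3717]
y=Σ⁻¹𝟙 = [13.9560  22.7257  1.1634  9.3775  37.7295  7.8730]
a=μᵀx=1.586728  b=𝟙ᵀx=11.157139  c=𝟙ᵀy=92.825062  D=ac−b²=22.806392
λ₁=(c·0.174−b)/D = (92.825062·0.174−11.157139)/22.806392 = 0.218992
λ₂=(a−b·0.174)/D = (1.586728−11.157139·0.174)/22.806392 = -0.015549
w* = 0.218992·x + -0.015549·y:
  w_0 = 0.218992·2.7925 + -0.015549·13.9560 = 0.3945  (Boeing)
  w_1 = 0.218992·1.8046 + -0.015549·22.7257 = 0.0418  (Ford)
  w_2 = 0.218992·0.2430 + -0.015549·1.1634 = 0.0351  (Chevron)
  w_3 = 0.218992·-0.0168 + -0.015549·9.3775 = -0.1495  (GE)
  w_4 = 0.218992·4.9623 + -0.015549·37.7295 = 0.5001  (Exxon)
  w_5 = 0.218992·1.3717 + -0.015549·7.8730 = 0.1780  (Visa)
Σw_i=1.0000  μᵀw=0.1740
σ²=wᵀΣw=λ₁·μ_p+λ₂ = 0.218992·0.174 + -0.015549 = 0.022556 ≈ 0.0226

Exxon (0.5001)


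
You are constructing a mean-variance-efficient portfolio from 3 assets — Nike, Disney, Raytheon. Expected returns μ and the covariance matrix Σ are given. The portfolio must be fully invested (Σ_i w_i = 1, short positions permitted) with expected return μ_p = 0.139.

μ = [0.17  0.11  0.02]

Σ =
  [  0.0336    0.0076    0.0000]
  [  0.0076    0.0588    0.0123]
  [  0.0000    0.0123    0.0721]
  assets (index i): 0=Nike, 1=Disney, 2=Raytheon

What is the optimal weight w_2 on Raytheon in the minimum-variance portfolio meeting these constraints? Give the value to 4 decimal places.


0.1223

g=Σ⁻¹μ = [4.7792  1.2392  0.0660]
h=Σ⁻¹𝟙 = [27.2804  10.9710  11.9980]
a=μᵀg=0.950102  b=𝟙ᵀg=6.084432  c=𝟙ᵀh=50.249369  D=ac−b²=10.721727
λ₁=(c·0.139−b)/D = (50.249369·0.139−6.084432)/10.721727 = 0.083963
λ₂=(a−b·0.139)/D = (0.950102−6.084432·0.139)/10.721727 = 0.009734
w* = 0.083963·g + 0.009734·h:
  w_0 = 0.083963·4.7792 + 0.009734·27.2804 = 0.6668  (Nike)
  w_1 = 0.083963·1.2392 + 0.009734·10.9710 = 0.2108  (Disney)
  w_2 = 0.083963·0.0660 + 0.009734·11.9980 = 0.1223  (Raytheon)
Σw_i=1.0000  μᵀw=0.1390
σ²=wᵀΣw=λ₁·μ_p+λ₂ = 0.083963·0.139 + 0.009734 = 0.021405 ≈ 0.0214


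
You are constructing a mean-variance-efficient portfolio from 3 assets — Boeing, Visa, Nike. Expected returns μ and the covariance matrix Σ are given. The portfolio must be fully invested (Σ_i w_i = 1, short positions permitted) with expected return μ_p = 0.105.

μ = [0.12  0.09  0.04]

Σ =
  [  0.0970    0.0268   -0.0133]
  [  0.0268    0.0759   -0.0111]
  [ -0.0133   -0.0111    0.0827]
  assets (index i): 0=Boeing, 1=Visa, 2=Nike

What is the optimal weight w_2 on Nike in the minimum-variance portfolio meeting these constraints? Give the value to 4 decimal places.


0.0688

x=Σ⁻¹μ = [1.0916  0.9147  0.7820]
y=Σ⁻¹𝟙 = [9.0169  12.2116  15.1811]
a=μᵀx=0.244596  b=𝟙ᵀx=2.788309  c=𝟙ᵀy=36.409495  D=ac−b²=1.130960
λ₁=(c·0.105−b)/D = (36.409495·0.105−2.788309)/1.130960 = 0.914876
λ₂=(a−b·0.105)/D = (0.244596−2.788309·0.105)/1.130960 = -0.042598
w* = 0.914876·x + -0.042598·y:
  w_0 = 0.914876·1.0916 + -0.042598·9.0169 = 0.6146  (Boeing)
  w_1 = 0.914876·0.9147 + -0.042598·12.2116 = 0.3166  (Visa)
  w_2 = 0.914876·0.7820 + -0.042598·15.1811 = 0.0688  (Nike)
Σw_i=1.0000  μᵀw=0.1050
σ²=wᵀΣw=λ₁·μ_p+λ₂ = 0.914876·0.105 + -0.042598 = 0.053464 ≈ 0.0535


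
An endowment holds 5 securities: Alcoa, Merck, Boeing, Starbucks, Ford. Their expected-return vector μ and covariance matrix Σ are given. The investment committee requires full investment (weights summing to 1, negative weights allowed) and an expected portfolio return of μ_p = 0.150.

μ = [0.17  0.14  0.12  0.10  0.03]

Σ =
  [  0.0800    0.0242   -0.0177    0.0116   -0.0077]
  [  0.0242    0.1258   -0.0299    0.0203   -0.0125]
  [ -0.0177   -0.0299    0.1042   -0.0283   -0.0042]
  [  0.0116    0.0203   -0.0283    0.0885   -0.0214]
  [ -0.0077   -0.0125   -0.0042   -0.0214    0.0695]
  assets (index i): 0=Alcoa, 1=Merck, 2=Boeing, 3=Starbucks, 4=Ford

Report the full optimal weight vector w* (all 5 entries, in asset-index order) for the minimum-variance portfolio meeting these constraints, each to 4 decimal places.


0.4542  0.1689  0.3302  0.1158  -0.0692

g=Σ⁻¹μ = [2.2101  1.1306  2.3805  1.7176  1.5526]
h=Σ⁻¹𝟙 = [13.7845  9.5746  21.1680  20.1392  25.1181]
a=μᵀg=1.038003  b=𝟙ᵀg=8.991430  c=𝟙ᵀh=89.784345  D=ac−b²=12.350588
λ₁=(c·0.150−b)/D = (89.784345·0.150−8.991430)/12.350588 = 0.362430
λ₂=(a−b·0.150)/D = (1.038003−8.991430·0.150)/12.350588 = -0.025158
w* = 0.362430·g + -0.025158·h:
  w_0 = 0.362430·2.2101 + -0.025158·13.7845 = 0.4542  (Alcoa)
  w_1 = 0.362430·1.1306 + -0.025158·9.5746 = 0.1689  (Merck)
  w_2 = 0.362430·2.3805 + -0.025158·21.1680 = 0.3302  (Boeing)
  w_3 = 0.362430·1.7176 + -0.025158·20.1392 = 0.1158  (Starbucks)
  w_4 = 0.362430·1.5526 + -0.025158·25.1181 = -0.0692  (Ford)
Σw_i=1.0000  μᵀw=0.1500
σ²=wᵀΣw=λ₁·μ_p+λ₂ = 0.362430·0.150 + -0.025158 = 0.029207 ≈ 0.0292


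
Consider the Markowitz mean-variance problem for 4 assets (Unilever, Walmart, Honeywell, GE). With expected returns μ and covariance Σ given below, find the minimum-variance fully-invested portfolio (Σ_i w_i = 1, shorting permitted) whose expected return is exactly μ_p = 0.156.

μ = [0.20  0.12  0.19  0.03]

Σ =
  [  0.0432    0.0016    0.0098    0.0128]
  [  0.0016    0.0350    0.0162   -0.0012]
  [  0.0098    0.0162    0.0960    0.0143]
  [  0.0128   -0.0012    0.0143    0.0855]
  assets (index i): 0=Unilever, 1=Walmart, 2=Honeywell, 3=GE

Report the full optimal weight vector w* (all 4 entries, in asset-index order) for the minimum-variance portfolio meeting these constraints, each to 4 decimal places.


0.4363  0.4135  0.0914  0.0589

g=Σ⁻¹μ = [4.4076  2.6809  1.1458  -0.4630]
h=Σ⁻¹𝟙 = [18.9496  26.7782  2.6539  8.7910]
a=μᵀg=1.407034  b=𝟙ᵀg=7.771273  c=𝟙ᵀh=57.172658  D=ac−b²=20.051197
λ₁=(c·0.156−b)/D = (57.172658·0.156−7.771273)/20.051197 = 0.057237
λ₂=(a−b·0.156)/D = (1.407034−7.771273·0.156)/20.051197 = 0.009711
w* = 0.057237·g + 0.009711·h:
  w_0 = 0.057237·4.4076 + 0.009711·18.9496 = 0.4363  (Unilever)
  w_1 = 0.057237·2.6809 + 0.009711·26.7782 = 0.4135  (Walmart)
  w_2 = 0.057237·1.1458 + 0.009711·2.6539 = 0.0914  (Honeywell)
  w_3 = 0.057237·-0.4630 + 0.009711·8.7910 = 0.0589  (GE)
Σw_i=1.0000  μᵀw=0.1560
σ²=wᵀΣw=λ₁·μ_p+λ₂ = 0.057237·0.156 + 0.009711 = 0.018640 ≈ 0.0186


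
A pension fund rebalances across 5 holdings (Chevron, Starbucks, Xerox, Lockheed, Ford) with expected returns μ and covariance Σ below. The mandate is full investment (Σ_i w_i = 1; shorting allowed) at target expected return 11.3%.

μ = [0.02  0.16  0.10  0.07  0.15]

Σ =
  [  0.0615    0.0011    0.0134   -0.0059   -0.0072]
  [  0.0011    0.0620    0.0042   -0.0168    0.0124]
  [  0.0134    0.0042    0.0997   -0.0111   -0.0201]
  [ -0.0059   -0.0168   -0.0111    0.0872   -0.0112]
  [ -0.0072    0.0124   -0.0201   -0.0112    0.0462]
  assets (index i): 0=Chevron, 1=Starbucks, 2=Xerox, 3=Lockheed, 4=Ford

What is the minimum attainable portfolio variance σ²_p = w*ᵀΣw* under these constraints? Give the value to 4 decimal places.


0.0102

g=Σ⁻¹μ = [0.5449  2.1801  1.8801  2.0197  4.0542]
h=Σ⁻¹𝟙 = [18.4620  13.9940  16.0267  21.6914  32.9974]
a=μᵀg=1.297220  b=𝟙ᵀg=10.678954  c=𝟙ᵀh=103.171429  D=ac−b²=19.795972
λ₁=(c·0.113−b)/D = (103.171429·0.113−10.678954)/19.795972 = 0.049476
λ₂=(a−b·0.113)/D = (1.297220−10.678954·0.113)/19.795972 = 0.004572
w* = 0.049476·g + 0.004572·h:
  w_0 = 0.049476·0.5449 + 0.004572·18.4620 = 0.1114  (Chevron)
  w_1 = 0.049476·2.1801 + 0.004572·13.9940 = 0.1718  (Starbucks)
  w_2 = 0.049476·1.8801 + 0.004572·16.0267 = 0.1663  (Xerox)
  w_3 = 0.049476·2.0197 + 0.004572·21.6914 = 0.1991  (Lockheed)
  w_4 = 0.049476·4.0542 + 0.004572·32.9974 = 0.3514  (Ford)
Σw_i=1.0000  μᵀw=0.1130
σ²=wᵀΣw=λ₁·μ_p+λ₂ = 0.049476·0.113 + 0.004572 = 0.010162 ≈ 0.0102


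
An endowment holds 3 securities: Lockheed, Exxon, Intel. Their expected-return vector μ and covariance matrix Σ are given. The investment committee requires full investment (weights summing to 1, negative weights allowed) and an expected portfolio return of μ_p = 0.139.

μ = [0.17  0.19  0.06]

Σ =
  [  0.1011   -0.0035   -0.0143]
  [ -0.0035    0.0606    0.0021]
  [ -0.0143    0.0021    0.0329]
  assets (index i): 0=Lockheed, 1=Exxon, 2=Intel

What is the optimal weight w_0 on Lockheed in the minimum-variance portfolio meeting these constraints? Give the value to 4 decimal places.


0.2676

x=Σ⁻¹μ = [2.1530  3.1710  2.5571]
y=Σ⁻¹𝟙 = [15.5603  16.1484  36.1277]
a=μᵀx=1.121929  b=𝟙ᵀx=7.881105  c=𝟙ᵀy=67.836360  D=ac−b²=13.995762
λ₁=(c·0.139−b)/D = (67.836360·0.139−7.881105)/13.995762 = 0.110616
λ₂=(a−b·0.139)/D = (1.121929−7.881105·0.139)/13.995762 = 0.001890
w* = 0.110616·x + 0.001890·y:
  w_0 = 0.110616·2.1530 + 0.001890·15.5603 = 0.2676  (Lockheed)
  w_1 = 0.110616·3.1710 + 0.001890·16.1484 = 0.3813  (Exxon)
  w_2 = 0.110616·2.5571 + 0.001890·36.1277 = 0.3511  (Intel)
Σw_i=1.0000  μᵀw=0.1390
σ²=wᵀΣw=λ₁·μ_p+λ₂ = 0.110616·0.139 + 0.001890 = 0.017266 ≈ 0.0173


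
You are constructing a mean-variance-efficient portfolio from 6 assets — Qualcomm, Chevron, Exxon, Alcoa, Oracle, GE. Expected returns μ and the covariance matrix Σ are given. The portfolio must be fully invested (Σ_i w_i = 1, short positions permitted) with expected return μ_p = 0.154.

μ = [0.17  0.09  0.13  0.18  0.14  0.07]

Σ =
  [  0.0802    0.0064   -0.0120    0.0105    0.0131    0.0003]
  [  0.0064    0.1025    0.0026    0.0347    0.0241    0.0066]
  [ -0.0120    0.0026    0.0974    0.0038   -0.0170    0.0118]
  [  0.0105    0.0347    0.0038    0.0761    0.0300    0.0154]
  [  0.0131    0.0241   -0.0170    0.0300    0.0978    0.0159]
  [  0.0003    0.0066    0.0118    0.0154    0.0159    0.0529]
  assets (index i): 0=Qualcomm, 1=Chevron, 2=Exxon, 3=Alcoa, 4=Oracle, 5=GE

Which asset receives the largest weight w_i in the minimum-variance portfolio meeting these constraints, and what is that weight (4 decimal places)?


Qualcomm (0.3119)

u=Σ⁻¹μ = [2.0067  -0.0743  1.6605  1.6303  0.9380  0.1942]
v=Σ⁻¹𝟙 = [12.1978  5.2782  10.9812  3.5190  6.0239  12.8914]
a=μᵀu=0.988686  b=𝟙ᵀu=6.355384  c=𝟙ᵀv=50.891474  D=ac−b²=9.924794
λ₁=(c·0.154−b)/D = (50.891474·0.154−6.355384)/9.924794 = 0.149313
λ₂=(a−b·0.154)/D = (0.988686−6.355384·0.154)/9.924794 = 0.001003
w* = 0.149313·u + 0.001003·v:
  w_0 = 0.149313·2.0067 + 0.001003·12.1978 = 0.3119  (Qualcomm)
  w_1 = 0.149313·-0.0743 + 0.001003·5.2782 = -0.0058  (Chevron)
  w_2 = 0.149313·1.6605 + 0.001003·10.9812 = 0.2590  (Exxon)
  w_3 = 0.149313·1.6303 + 0.001003·3.5190 = 0.2470  (Alcoa)
  w_4 = 0.149313·0.9380 + 0.001003·6.0239 = 0.1461  (Oracle)
  w_5 = 0.149313·0.1942 + 0.001003·12.8914 = 0.0419  (GE)
Σw_i=1.0000  μᵀw=0.1540
σ²=wᵀΣw=λ₁·μ_p+λ₂ = 0.149313·0.154 + 0.001003 = 0.023997 ≈ 0.0240
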